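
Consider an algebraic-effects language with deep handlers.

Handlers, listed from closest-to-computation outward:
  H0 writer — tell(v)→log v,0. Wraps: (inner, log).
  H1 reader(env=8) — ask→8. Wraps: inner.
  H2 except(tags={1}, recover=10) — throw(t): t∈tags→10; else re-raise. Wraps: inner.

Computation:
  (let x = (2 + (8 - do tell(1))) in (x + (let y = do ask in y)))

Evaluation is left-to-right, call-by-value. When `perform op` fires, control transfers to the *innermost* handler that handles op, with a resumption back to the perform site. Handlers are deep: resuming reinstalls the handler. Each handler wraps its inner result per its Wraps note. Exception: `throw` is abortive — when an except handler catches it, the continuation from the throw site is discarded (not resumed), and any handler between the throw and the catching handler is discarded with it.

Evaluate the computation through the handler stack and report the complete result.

Step-by-step:
tell(1) @ H0 ⇒ log+=1
ask @ H1 ⇒ 8
H0 returns (18, (1))
H1 returns (18, (1))
H2 returns (18, (1))
= (18, (1))

Answer: (18, (1))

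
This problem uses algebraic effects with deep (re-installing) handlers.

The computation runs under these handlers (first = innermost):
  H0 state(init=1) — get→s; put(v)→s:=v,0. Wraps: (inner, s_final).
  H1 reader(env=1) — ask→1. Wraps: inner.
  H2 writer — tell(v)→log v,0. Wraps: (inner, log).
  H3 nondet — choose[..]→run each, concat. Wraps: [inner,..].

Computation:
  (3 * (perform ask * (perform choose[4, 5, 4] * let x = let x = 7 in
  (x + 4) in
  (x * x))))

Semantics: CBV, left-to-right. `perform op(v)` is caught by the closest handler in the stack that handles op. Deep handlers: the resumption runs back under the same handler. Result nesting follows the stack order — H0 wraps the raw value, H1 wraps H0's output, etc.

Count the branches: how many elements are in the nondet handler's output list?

Answer: 3

Step-by-step:
ask @ H1 ⇒ 1
choose[4, 5, 4] @ H3
  branch[0] choose=4:
    H0 returns (1452, 1)
    H1 returns (1452, 1)
    H2 returns ((1452, 1), ())
    H3 returns [((1452, 1), ())]
  branch[1] choose=5:
    H0 returns (1815, 1)
    H1 returns (1815, 1)
    H2 returns ((1815, 1), ())
    H3 returns [((1815, 1), ())]
  branch[2] choose=4:
    H0 returns (1452, 1)
    H1 returns (1452, 1)
    H2 returns ((1452, 1), ())
    H3 returns [((1452, 1), ())]
= [((1452, 1), ()), ((1815, 1), ()), ((1452, 1), ())]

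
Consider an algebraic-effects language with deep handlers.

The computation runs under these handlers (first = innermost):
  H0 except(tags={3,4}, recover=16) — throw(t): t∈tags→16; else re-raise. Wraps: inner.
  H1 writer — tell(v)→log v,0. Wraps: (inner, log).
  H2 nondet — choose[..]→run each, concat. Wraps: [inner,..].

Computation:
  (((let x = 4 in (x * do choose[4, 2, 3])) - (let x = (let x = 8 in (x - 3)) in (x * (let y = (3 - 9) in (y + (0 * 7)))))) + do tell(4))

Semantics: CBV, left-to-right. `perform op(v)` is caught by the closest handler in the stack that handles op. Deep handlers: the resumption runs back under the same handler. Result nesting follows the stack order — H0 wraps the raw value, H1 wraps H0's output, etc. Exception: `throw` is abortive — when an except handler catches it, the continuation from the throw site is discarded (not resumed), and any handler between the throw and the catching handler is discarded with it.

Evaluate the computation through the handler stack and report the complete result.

Answer: [(46, (4)), (38, (4)), (42, (4))]

Working:
choose[4, 2, 3] @ H2
  branch[0] choose=4:
    tell(4) @ H1 ⇒ log+=4
    H0 returns 46
    H1 returns (46, (4))
    H2 returns [(46, (4))]
  branch[1] choose=2:
    tell(4) @ H1 ⇒ log+=4
    H0 returns 38
    H1 returns (38, (4))
    H2 returns [(38, (4))]
  branch[2] choose=3:
    tell(4) @ H1 ⇒ log+=4
    H0 returns 42
    H1 returns (42, (4))
    H2 returns [(42, (4))]
= [(46, (4)), (38, (4)), (42, (4))]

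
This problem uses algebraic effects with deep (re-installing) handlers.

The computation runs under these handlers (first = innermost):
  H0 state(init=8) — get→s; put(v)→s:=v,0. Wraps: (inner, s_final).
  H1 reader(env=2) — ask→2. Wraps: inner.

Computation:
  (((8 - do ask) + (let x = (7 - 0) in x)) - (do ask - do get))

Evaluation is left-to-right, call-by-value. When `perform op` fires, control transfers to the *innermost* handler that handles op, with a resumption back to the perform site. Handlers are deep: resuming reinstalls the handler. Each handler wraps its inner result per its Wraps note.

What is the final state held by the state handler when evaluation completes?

Answer: 8

Working:
ask @ H1 ⇒ 2
ask @ H1 ⇒ 2
get @ H0 ⇒ 8
H0 returns (19, 8)
H1 returns (19, 8)
= (19, 8)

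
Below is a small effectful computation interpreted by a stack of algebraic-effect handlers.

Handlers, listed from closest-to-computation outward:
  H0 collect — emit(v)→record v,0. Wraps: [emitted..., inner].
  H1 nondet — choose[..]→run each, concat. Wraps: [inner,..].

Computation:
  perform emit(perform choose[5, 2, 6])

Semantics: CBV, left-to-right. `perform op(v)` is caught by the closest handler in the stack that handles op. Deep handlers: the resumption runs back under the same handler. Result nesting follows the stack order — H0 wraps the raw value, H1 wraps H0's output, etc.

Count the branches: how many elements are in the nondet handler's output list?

Answer: 3

Evaluation trace:
choose[5, 2, 6] @ H1
  branch[0] choose=5:
    emit(5) @ H0 ⇒ out+=5
    H0 returns [5, 0]
    H1 returns [[5, 0]]
  branch[1] choose=2:
    emit(2) @ H0 ⇒ out+=2
    H0 returns [2, 0]
    H1 returns [[2, 0]]
  branch[2] choose=6:
    emit(6) @ H0 ⇒ out+=6
    H0 returns [6, 0]
    H1 returns [[6, 0]]
= [[5, 0], [2, 0], [6, 0]]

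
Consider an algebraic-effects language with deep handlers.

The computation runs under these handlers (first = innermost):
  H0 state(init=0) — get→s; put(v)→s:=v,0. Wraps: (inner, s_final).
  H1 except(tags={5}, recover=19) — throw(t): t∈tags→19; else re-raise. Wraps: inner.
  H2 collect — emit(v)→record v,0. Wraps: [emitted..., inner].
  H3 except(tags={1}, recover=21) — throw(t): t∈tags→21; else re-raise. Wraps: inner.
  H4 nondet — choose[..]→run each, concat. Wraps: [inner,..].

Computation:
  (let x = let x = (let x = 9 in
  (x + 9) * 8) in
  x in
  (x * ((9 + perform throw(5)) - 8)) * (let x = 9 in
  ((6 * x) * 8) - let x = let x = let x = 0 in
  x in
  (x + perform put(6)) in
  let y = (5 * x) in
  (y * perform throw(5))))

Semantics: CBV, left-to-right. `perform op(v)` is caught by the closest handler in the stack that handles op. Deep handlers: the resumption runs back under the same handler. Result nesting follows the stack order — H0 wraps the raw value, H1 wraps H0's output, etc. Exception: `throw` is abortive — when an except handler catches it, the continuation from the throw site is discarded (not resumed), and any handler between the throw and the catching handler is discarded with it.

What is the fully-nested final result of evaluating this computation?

Working:
throw(5) @ H1 caught ⇒ 19
H2 returns [19]
H3 returns [19]
H4 returns [[19]]
= [[19]]

Answer: [[19]]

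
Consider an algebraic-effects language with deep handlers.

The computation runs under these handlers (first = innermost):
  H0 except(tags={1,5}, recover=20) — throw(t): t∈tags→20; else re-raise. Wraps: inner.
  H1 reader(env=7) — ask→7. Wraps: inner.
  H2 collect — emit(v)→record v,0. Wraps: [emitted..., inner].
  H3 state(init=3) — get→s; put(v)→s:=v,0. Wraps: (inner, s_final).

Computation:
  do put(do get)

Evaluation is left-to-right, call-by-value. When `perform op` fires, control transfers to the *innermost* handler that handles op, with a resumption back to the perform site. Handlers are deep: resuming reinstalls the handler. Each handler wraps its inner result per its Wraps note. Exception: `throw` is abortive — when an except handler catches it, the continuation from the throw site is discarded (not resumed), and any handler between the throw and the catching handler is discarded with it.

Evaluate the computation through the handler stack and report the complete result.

Answer: ([0], 3)

Evaluation trace:
get @ H3 ⇒ 3
put(3) @ H3 ⇒ s:=3
H0 returns 0
H1 returns 0
H2 returns [0]
H3 returns ([0], 3)
= ([0], 3)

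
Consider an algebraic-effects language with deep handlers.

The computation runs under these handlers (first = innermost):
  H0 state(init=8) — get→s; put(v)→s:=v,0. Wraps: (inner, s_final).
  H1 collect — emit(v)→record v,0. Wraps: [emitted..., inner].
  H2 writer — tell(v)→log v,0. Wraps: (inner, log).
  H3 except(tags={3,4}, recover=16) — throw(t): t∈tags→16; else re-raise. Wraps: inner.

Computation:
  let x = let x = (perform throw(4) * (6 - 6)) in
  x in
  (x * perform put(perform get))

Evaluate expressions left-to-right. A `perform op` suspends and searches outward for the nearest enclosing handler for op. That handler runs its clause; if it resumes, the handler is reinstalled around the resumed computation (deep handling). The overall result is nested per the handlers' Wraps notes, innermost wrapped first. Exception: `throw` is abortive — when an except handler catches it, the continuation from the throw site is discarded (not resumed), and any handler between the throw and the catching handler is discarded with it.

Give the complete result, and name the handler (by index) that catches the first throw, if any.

Answer: 16 ; first throw caught by: H3

Step-by-step:
throw(4) @ H3 caught ⇒ 16
= 16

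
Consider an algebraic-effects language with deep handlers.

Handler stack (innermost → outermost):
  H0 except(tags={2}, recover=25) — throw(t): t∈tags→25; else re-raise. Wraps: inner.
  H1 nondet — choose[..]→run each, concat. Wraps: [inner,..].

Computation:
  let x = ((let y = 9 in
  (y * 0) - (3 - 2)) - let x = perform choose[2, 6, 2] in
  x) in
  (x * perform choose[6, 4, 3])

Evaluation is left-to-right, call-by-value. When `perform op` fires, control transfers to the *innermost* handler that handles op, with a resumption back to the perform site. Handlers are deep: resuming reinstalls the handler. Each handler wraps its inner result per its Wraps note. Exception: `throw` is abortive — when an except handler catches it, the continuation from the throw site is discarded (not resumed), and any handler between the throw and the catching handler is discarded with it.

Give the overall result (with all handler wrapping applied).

Answer: [-18, -12, -9, -42, -28, -21, -18, -12, -9]

Working:
choose[2, 6, 2] @ H1
  branch[0] choose=2:
    choose[6, 4, 3] @ H1
      branch[0] choose=6:
        H0 returns -18
        H1 returns [-18]
      branch[1] choose=4:
        H0 returns -12
        H1 returns [-12]
      branch[2] choose=3:
        H0 returns -9
        H1 returns [-9]
  branch[1] choose=6:
    choose[6, 4, 3] @ H1
      branch[0] choose=6:
        H0 returns -42
        H1 returns [-42]
      branch[1] choose=4:
        H0 returns -28
        H1 returns [-28]
      branch[2] choose=3:
        H0 returns -21
        H1 returns [-21]
  branch[2] choose=2:
    choose[6, 4, 3] @ H1
      branch[0] choose=6:
        H0 returns -18
        H1 returns [-18]
      branch[1] choose=4:
        H0 returns -12
        H1 returns [-12]
      branch[2] choose=3:
        H0 returns -9
        H1 returns [-9]
= [-18, -12, -9, -42, -28, -21, -18, -12, -9]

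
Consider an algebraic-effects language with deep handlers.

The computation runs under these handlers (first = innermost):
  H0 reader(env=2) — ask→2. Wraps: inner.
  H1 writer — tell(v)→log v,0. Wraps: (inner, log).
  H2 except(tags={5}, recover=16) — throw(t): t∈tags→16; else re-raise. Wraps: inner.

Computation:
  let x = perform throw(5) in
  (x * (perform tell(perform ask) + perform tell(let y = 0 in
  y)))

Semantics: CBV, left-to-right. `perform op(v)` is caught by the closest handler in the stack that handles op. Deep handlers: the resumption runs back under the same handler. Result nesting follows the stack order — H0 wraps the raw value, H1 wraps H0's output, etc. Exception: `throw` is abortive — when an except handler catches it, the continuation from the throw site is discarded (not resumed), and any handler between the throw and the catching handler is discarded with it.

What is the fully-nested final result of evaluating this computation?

Working:
throw(5) @ H2 caught ⇒ 16
= 16

Answer: 16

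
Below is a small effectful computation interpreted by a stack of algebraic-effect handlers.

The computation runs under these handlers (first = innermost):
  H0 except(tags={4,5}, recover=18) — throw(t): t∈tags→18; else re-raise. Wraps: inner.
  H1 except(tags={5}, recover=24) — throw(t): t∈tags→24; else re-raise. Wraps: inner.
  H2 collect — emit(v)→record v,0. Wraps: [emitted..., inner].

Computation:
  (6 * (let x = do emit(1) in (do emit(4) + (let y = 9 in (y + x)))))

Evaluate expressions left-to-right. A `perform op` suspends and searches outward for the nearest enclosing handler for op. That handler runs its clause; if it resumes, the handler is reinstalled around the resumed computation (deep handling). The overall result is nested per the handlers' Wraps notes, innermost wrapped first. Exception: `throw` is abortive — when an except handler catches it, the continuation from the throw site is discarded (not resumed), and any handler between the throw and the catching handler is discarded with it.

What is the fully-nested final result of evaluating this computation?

Working:
emit(1) @ H2 ⇒ out+=1
emit(4) @ H2 ⇒ out+=4
H0 returns 54
H1 returns 54
H2 returns [1, 4, 54]
= [1, 4, 54]

Answer: [1, 4, 54]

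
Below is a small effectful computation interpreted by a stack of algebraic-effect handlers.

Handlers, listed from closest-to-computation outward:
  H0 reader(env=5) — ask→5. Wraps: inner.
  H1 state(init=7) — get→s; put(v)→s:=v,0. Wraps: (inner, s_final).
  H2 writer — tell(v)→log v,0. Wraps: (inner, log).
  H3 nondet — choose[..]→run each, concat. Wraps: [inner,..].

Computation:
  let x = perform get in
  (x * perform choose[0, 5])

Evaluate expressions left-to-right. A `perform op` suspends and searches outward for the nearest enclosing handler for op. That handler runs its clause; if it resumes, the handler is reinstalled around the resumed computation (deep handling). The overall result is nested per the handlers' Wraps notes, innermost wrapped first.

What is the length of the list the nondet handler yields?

Answer: 2

Step-by-step:
get @ H1 ⇒ 7
choose[0, 5] @ H3
  branch[0] choose=0:
    H0 returns 0
    H1 returns (0, 7)
    H2 returns ((0, 7), ())
    H3 returns [((0, 7), ())]
  branch[1] choose=5:
    H0 returns 35
    H1 returns (35, 7)
    H2 returns ((35, 7), ())
    H3 returns [((35, 7), ())]
= [((0, 7), ()), ((35, 7), ())]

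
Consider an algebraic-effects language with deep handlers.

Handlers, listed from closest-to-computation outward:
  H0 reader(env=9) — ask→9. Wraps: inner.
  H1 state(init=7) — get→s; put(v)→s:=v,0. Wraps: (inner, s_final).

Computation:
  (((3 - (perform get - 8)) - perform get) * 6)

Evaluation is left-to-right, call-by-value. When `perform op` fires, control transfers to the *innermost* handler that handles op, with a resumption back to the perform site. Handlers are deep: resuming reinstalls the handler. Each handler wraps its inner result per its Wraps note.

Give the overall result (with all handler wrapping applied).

Answer: (-18, 7)

Step-by-step:
get @ H1 ⇒ 7
get @ H1 ⇒ 7
H0 returns -18
H1 returns (-18, 7)
= (-18, 7)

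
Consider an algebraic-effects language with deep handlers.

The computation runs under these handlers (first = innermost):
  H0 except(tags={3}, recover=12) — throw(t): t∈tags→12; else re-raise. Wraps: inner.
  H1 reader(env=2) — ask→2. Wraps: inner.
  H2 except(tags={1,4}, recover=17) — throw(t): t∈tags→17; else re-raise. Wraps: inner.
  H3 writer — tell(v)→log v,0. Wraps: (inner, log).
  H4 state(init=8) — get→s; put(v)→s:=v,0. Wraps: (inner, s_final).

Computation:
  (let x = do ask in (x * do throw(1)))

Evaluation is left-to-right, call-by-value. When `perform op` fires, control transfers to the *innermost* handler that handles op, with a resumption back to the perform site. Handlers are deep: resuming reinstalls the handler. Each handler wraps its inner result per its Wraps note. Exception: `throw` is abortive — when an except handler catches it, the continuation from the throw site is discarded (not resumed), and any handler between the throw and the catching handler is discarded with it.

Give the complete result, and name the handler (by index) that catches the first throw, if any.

Evaluation trace:
ask @ H1 ⇒ 2
throw(1) @ H0 re-raised
throw(1) @ H2 caught ⇒ 17
H3 returns (17, ())
H4 returns ((17, ()), 8)
= ((17, ()), 8)

Answer: ((17, ()), 8) ; first throw caught by: H2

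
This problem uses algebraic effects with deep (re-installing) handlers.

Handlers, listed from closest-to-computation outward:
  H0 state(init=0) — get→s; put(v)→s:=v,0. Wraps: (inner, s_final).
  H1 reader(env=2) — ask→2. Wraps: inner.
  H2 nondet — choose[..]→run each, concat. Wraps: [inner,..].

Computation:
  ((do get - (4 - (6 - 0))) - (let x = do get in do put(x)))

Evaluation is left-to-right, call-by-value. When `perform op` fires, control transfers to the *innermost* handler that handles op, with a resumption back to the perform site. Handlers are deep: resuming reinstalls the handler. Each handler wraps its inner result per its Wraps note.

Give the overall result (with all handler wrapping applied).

Evaluation trace:
get @ H0 ⇒ 0
get @ H0 ⇒ 0
put(0) @ H0 ⇒ s:=0
H0 returns (2, 0)
H1 returns (2, 0)
H2 returns [(2, 0)]
= [(2, 0)]

Answer: [(2, 0)]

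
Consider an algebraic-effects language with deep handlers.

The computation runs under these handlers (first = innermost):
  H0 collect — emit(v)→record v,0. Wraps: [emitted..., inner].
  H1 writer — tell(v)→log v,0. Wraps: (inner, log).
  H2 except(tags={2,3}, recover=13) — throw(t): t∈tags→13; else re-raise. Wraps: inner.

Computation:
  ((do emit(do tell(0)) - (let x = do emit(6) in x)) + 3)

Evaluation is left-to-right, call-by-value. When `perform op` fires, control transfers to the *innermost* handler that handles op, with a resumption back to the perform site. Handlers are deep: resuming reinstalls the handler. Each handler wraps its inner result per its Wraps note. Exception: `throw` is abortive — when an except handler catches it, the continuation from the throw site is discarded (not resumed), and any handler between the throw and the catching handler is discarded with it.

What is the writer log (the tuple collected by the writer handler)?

Working:
tell(0) @ H1 ⇒ log+=0
emit(0) @ H0 ⇒ out+=0
emit(6) @ H0 ⇒ out+=6
H0 returns [0, 6, 3]
H1 returns ([0, 6, 3], (0))
H2 returns ([0, 6, 3], (0))
= ([0, 6, 3], (0))

Answer: (0)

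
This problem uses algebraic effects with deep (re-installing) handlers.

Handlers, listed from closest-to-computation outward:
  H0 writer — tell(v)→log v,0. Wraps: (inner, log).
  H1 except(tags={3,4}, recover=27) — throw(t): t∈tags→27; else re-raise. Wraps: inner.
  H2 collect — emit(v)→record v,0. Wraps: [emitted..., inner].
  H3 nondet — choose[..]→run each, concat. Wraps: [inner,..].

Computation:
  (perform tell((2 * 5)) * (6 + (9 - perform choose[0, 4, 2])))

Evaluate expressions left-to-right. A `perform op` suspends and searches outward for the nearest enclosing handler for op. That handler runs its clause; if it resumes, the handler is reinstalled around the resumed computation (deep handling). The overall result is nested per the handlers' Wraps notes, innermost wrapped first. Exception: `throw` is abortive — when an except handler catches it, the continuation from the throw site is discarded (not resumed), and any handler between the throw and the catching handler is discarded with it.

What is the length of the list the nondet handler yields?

Answer: 3

Evaluation trace:
tell(10) @ H0 ⇒ log+=10
choose[0, 4, 2] @ H3
  branch[0] choose=0:
    H0 returns (0, (10))
    H1 returns (0, (10))
    H2 returns [(0, (10))]
    H3 returns [[(0, (10))]]
  branch[1] choose=4:
    H0 returns (0, (10))
    H1 returns (0, (10))
    H2 returns [(0, (10))]
    H3 returns [[(0, (10))]]
  branch[2] choose=2:
    H0 returns (0, (10))
    H1 returns (0, (10))
    H2 returns [(0, (10))]
    H3 returns [[(0, (10))]]
= [[(0, (10))], [(0, (10))], [(0, (10))]]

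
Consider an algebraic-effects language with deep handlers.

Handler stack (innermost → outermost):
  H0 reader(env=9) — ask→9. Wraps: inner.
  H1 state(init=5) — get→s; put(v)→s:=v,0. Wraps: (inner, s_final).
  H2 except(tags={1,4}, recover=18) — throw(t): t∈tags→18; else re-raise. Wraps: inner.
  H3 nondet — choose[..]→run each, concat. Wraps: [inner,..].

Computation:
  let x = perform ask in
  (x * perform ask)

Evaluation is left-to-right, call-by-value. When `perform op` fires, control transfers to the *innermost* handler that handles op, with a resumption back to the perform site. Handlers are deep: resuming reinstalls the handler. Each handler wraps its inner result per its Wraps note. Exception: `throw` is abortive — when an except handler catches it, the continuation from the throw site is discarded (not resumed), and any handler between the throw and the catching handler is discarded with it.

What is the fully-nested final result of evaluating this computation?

Answer: [(81, 5)]

Evaluation trace:
ask @ H0 ⇒ 9
ask @ H0 ⇒ 9
H0 returns 81
H1 returns (81, 5)
H2 returns (81, 5)
H3 returns [(81, 5)]
= [(81, 5)]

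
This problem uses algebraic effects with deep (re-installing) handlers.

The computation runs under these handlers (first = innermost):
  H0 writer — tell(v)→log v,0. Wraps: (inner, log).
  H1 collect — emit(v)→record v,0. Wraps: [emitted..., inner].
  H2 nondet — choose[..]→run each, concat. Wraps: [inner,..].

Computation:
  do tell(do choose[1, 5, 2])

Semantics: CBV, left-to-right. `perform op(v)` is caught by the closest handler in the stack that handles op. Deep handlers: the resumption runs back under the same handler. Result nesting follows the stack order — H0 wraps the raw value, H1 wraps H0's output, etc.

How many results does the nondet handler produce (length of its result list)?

Evaluation trace:
choose[1, 5, 2] @ H2
  branch[0] choose=1:
    tell(1) @ H0 ⇒ log+=1
    H0 returns (0, (1))
    H1 returns [(0, (1))]
    H2 returns [[(0, (1))]]
  branch[1] choose=5:
    tell(5) @ H0 ⇒ log+=5
    H0 returns (0, (5))
    H1 returns [(0, (5))]
    H2 returns [[(0, (5))]]
  branch[2] choose=2:
    tell(2) @ H0 ⇒ log+=2
    H0 returns (0, (2))
    H1 returns [(0, (2))]
    H2 returns [[(0, (2))]]
= [[(0, (1))], [(0, (5))], [(0, (2))]]

Answer: 3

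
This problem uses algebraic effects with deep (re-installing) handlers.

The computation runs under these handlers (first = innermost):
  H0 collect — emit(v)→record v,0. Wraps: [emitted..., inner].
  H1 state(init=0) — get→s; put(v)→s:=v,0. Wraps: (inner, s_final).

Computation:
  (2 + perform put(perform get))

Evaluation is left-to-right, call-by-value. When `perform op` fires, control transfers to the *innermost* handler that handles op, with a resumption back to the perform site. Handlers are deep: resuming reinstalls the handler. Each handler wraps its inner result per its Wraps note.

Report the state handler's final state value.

Answer: 0

Step-by-step:
get @ H1 ⇒ 0
put(0) @ H1 ⇒ s:=0
H0 returns [2]
H1 returns ([2], 0)
= ([2], 0)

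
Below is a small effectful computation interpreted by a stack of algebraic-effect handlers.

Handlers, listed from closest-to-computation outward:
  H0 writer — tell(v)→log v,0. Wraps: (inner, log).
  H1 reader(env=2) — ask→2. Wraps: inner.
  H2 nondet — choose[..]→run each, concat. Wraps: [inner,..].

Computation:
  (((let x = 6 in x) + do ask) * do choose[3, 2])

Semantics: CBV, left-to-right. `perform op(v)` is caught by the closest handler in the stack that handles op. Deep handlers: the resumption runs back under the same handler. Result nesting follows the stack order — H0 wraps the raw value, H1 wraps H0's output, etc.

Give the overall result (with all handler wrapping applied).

Step-by-step:
ask @ H1 ⇒ 2
choose[3, 2] @ H2
  branch[0] choose=3:
    H0 returns (24, ())
    H1 returns (24, ())
    H2 returns [(24, ())]
  branch[1] choose=2:
    H0 returns (16, ())
    H1 returns (16, ())
    H2 returns [(16, ())]
= [(24, ()), (16, ())]

Answer: [(24, ()), (16, ())]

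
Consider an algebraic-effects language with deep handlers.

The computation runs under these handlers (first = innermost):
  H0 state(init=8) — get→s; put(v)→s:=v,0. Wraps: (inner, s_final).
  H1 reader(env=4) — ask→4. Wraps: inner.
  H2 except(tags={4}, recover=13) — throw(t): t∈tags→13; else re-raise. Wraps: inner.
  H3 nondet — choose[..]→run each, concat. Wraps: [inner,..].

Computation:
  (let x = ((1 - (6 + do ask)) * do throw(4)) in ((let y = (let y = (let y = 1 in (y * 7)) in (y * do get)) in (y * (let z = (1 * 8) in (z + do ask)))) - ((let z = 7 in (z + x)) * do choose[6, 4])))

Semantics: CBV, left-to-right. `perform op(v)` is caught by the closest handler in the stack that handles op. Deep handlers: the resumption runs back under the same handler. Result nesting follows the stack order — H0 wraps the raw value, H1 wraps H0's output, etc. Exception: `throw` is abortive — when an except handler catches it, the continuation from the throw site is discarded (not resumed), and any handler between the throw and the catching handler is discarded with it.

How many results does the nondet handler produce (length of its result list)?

Answer: 1

Evaluation trace:
ask @ H1 ⇒ 4
throw(4) @ H2 caught ⇒ 13
H3 returns [13]
= [13]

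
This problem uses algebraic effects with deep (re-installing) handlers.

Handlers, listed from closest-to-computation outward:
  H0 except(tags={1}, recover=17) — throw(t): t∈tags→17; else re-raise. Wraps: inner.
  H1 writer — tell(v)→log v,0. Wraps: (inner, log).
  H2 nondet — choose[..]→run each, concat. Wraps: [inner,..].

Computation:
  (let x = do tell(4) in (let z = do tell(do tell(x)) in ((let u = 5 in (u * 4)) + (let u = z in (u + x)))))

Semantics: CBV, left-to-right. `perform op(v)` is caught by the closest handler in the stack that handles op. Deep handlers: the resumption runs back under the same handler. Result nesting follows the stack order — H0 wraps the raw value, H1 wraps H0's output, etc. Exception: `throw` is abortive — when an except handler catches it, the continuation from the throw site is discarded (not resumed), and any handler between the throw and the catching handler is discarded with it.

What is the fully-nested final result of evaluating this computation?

Evaluation trace:
tell(4) @ H1 ⇒ log+=4
tell(0) @ H1 ⇒ log+=0
tell(0) @ H1 ⇒ log+=0
H0 returns 20
H1 returns (20, (4, 0, 0))
H2 returns [(20, (4, 0, 0))]
= [(20, (4, 0, 0))]

Answer: [(20, (4, 0, 0))]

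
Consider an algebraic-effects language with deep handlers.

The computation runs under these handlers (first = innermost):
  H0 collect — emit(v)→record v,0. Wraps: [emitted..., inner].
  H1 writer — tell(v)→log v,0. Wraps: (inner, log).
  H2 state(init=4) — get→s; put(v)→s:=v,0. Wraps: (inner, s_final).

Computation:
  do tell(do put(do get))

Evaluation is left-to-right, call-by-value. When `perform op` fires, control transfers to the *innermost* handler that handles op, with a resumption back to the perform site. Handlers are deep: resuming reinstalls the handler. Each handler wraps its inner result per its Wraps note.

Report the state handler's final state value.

Step-by-step:
get @ H2 ⇒ 4
put(4) @ H2 ⇒ s:=4
tell(0) @ H1 ⇒ log+=0
H0 returns [0]
H1 returns ([0], (0))
H2 returns (([0], (0)), 4)
= (([0], (0)), 4)

Answer: 4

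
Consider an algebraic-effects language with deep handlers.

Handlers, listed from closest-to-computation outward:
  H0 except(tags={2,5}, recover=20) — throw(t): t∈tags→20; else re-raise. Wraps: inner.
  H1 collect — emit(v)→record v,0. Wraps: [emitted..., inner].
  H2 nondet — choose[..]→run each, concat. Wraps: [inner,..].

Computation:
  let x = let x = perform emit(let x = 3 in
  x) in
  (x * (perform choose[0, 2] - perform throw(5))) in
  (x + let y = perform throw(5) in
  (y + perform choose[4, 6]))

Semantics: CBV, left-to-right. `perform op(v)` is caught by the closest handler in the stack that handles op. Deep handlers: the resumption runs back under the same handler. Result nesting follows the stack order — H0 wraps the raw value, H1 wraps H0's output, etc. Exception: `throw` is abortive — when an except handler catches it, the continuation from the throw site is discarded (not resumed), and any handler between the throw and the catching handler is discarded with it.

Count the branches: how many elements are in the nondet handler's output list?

Answer: 2

Working:
emit(3) @ H1 ⇒ out+=3
choose[0, 2] @ H2
  branch[0] choose=0:
    throw(5) @ H0 caught ⇒ 20
    H1 returns [3, 20]
    H2 returns [[3, 20]]
  branch[1] choose=2:
    throw(5) @ H0 caught ⇒ 20
    H1 returns [3, 20]
    H2 returns [[3, 20]]
= [[3, 20], [3, 20]]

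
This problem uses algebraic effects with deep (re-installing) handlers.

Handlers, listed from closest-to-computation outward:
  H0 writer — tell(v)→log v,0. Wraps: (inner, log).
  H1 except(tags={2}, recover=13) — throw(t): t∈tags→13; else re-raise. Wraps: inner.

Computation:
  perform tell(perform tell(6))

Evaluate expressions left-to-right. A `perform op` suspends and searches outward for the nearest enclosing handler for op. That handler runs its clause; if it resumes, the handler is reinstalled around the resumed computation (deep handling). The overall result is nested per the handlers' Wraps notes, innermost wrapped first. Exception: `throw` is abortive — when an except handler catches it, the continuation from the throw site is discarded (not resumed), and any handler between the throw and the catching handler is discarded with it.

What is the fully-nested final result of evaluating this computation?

Answer: (0, (6, 0))

Evaluation trace:
tell(6) @ H0 ⇒ log+=6
tell(0) @ H0 ⇒ log+=0
H0 returns (0, (6, 0))
H1 returns (0, (6, 0))
= (0, (6, 0))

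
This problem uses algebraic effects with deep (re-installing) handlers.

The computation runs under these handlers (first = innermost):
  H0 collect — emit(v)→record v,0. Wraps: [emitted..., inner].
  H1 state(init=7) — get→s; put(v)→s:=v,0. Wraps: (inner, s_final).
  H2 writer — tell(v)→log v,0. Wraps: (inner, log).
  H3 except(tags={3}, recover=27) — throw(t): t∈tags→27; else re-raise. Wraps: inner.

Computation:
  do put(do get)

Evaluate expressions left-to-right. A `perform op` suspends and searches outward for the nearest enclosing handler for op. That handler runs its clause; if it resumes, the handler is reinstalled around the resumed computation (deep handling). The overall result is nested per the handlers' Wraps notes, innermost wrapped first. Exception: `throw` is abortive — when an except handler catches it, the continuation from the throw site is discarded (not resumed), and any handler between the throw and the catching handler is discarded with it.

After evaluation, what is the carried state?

Step-by-step:
get @ H1 ⇒ 7
put(7) @ H1 ⇒ s:=7
H0 returns [0]
H1 returns ([0], 7)
H2 returns (([0], 7), ())
H3 returns (([0], 7), ())
= (([0], 7), ())

Answer: 7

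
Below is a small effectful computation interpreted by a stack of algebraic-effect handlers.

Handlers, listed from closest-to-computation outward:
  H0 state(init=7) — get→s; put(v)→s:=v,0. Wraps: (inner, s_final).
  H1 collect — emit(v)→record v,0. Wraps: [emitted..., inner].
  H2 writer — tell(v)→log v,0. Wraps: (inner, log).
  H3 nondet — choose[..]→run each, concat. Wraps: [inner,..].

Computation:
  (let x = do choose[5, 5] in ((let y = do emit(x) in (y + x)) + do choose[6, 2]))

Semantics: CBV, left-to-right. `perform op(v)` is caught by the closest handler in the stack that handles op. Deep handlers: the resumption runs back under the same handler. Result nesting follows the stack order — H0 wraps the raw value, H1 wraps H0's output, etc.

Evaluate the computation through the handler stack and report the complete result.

Answer: [([5, (11, 7)], ()), ([5, (7, 7)], ()), ([5, (11, 7)], ()), ([5, (7, 7)], ())]

Evaluation trace:
choose[5, 5] @ H3
  branch[0] choose=5:
    emit(5) @ H1 ⇒ out+=5
    choose[6, 2] @ H3
      branch[0] choose=6:
        H0 returns (11, 7)
        H1 returns [5, (11, 7)]
        H2 returns ([5, (11, 7)], ())
        H3 returns [([5, (11, 7)], ())]
      branch[1] choose=2:
        H0 returns (7, 7)
        H1 returns [5, (7, 7)]
        H2 returns ([5, (7, 7)], ())
        H3 returns [([5, (7, 7)], ())]
  branch[1] choose=5:
    emit(5) @ H1 ⇒ out+=5
    choose[6, 2] @ H3
      branch[0] choose=6:
        H0 returns (11, 7)
        H1 returns [5, (11, 7)]
        H2 returns ([5, (11, 7)], ())
        H3 returns [([5, (11, 7)], ())]
      branch[1] choose=2:
        H0 returns (7, 7)
        H1 returns [5, (7, 7)]
        H2 returns ([5, (7, 7)], ())
        H3 returns [([5, (7, 7)], ())]
= [([5, (11, 7)], ()), ([5, (7, 7)], ()), ([5, (11, 7)], ()), ([5, (7, 7)], ())]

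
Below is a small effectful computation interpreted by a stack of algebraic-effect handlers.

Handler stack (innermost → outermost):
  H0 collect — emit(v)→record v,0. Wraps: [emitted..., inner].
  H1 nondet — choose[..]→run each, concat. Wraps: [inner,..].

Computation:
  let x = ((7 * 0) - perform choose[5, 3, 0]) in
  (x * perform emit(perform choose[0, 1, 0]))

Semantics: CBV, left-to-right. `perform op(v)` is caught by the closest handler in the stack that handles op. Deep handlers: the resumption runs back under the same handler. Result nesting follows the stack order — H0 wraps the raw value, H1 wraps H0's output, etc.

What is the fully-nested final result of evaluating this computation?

Answer: [[0, 0], [1, 0], [0, 0], [0, 0], [1, 0], [0, 0], [0, 0], [1, 0], [0, 0]]

Step-by-step:
choose[5, 3, 0] @ H1
  branch[0] choose=5:
    choose[0, 1, 0] @ H1
      branch[0] choose=0:
        emit(0) @ H0 ⇒ out+=0
        H0 returns [0, 0]
        H1 returns [[0, 0]]
      branch[1] choose=1:
        emit(1) @ H0 ⇒ out+=1
        H0 returns [1, 0]
        H1 returns [[1, 0]]
      branch[2] choose=0:
        emit(0) @ H0 ⇒ out+=0
        H0 returns [0, 0]
        H1 returns [[0, 0]]
  branch[1] choose=3:
    choose[0, 1, 0] @ H1
      branch[0] choose=0:
        emit(0) @ H0 ⇒ out+=0
        H0 returns [0, 0]
        H1 returns [[0, 0]]
      branch[1] choose=1:
        emit(1) @ H0 ⇒ out+=1
        H0 returns [1, 0]
        H1 returns [[1, 0]]
      branch[2] choose=0:
        emit(0) @ H0 ⇒ out+=0
        H0 returns [0, 0]
        H1 returns [[0, 0]]
  branch[2] choose=0:
    choose[0, 1, 0] @ H1
      branch[0] choose=0:
        emit(0) @ H0 ⇒ out+=0
        H0 returns [0, 0]
        H1 returns [[0, 0]]
      branch[1] choose=1:
        emit(1) @ H0 ⇒ out+=1
        H0 returns [1, 0]
        H1 returns [[1, 0]]
      branch[2] choose=0:
        emit(0) @ H0 ⇒ out+=0
        H0 returns [0, 0]
        H1 returns [[0, 0]]
= [[0, 0], [1, 0], [0, 0], [0, 0], [1, 0], [0, 0], [0, 0], [1, 0], [0, 0]]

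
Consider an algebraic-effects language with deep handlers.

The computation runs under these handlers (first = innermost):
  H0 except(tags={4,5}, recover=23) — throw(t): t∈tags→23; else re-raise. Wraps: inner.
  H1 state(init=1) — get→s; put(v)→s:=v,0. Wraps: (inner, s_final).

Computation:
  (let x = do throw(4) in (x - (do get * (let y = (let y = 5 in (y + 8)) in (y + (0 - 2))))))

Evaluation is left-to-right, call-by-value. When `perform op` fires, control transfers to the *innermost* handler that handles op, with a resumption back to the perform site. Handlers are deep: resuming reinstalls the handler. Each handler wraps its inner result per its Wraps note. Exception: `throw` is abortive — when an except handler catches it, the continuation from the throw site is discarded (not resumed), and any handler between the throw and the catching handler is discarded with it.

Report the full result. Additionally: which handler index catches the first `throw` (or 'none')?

Working:
throw(4) @ H0 caught ⇒ 23
H1 returns (23, 1)
= (23, 1)

Answer: (23, 1) ; first throw caught by: H0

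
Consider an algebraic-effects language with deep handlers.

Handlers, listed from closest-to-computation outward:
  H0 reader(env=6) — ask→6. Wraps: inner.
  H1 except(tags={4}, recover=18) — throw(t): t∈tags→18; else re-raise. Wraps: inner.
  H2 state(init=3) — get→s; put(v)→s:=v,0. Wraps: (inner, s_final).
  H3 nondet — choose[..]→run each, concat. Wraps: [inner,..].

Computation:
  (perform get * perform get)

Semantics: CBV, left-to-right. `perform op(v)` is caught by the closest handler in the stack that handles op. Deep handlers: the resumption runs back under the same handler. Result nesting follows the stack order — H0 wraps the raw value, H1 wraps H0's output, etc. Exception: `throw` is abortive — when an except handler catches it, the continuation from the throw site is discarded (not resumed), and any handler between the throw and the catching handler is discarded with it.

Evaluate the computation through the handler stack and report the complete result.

Working:
get @ H2 ⇒ 3
get @ H2 ⇒ 3
H0 returns 9
H1 returns 9
H2 returns (9, 3)
H3 returns [(9, 3)]
= [(9, 3)]

Answer: [(9, 3)]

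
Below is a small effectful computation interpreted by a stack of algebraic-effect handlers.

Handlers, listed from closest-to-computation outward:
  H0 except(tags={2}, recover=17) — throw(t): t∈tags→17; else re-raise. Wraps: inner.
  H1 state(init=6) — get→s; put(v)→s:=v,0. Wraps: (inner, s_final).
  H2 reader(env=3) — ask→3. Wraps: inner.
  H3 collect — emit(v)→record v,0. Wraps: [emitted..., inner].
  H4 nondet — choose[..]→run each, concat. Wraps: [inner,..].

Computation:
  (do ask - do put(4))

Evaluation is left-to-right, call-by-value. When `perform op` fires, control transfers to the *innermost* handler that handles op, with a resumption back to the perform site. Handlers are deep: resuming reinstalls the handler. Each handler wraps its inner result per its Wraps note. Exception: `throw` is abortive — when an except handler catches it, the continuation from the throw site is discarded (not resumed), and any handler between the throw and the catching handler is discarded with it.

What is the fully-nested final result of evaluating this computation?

Step-by-step:
ask @ H2 ⇒ 3
put(4) @ H1 ⇒ s:=4
H0 returns 3
H1 returns (3, 4)
H2 returns (3, 4)
H3 returns [(3, 4)]
H4 returns [[(3, 4)]]
= [[(3, 4)]]

Answer: [[(3, 4)]]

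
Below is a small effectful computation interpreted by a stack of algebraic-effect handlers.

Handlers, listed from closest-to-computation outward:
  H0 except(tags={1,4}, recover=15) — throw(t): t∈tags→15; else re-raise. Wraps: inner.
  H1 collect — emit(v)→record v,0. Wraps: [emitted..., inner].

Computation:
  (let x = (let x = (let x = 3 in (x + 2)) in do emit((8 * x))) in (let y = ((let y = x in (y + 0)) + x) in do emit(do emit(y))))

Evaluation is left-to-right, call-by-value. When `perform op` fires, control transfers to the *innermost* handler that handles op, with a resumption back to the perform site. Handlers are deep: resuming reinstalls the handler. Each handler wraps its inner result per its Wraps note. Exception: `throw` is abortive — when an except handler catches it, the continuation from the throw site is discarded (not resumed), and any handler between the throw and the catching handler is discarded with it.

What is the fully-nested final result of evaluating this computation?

Evaluation trace:
emit(40) @ H1 ⇒ out+=40
emit(0) @ H1 ⇒ out+=0
emit(0) @ H1 ⇒ out+=0
H0 returns 0
H1 returns [40, 0, 0, 0]
= [40, 0, 0, 0]

Answer: [40, 0, 0, 0]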